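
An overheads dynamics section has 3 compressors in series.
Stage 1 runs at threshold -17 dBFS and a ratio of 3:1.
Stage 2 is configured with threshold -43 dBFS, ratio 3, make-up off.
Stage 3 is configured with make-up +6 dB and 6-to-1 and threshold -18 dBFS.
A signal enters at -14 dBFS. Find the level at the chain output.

Stage 1: -14 dBFS is 3 dB over -17 dBFS; at 3:1 that becomes 1 dB over, giving -16 dBFS.
Stage 2: 27 dB above -43 dBFS, reduced 3:1 to 9 dB above → -34 dBFS.
Stage 3: -34 dBFS ≤ -18 dBFS, so stage 3 doesn't engage; make-up brings it to -28 dBFS.

-28 dBFS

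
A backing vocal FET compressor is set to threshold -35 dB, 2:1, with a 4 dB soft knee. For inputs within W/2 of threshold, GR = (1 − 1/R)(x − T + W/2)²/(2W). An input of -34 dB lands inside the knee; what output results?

x − T + W/2 = -34 − (-35) + 2 = 3.
GR = (1 − 1/2) × 3² / 8 = 0.5 × 9 / 8 = 0.5625 dB.
Output = -34 − 0.5625 = -34.5625 dB.

-34.5625 dB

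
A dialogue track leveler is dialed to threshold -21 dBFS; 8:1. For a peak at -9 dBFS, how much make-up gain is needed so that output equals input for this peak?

10.5 dB

Without make-up, output = threshold + overshoot/8 = -21 + 1.5 = -19.5 dBFS.
Gap to target: 10.5 dB.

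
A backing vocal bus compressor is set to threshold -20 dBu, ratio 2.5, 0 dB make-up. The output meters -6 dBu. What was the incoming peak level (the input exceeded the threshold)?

15 dBu

Post-compression overshoot = -6 − (-20) = 14 dB.
Input overshoot = R × output overshoot = 35 dB → input = -20 + 35 = 15 dBu.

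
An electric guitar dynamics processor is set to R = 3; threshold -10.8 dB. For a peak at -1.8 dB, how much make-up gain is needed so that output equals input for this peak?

6 dB

Overshoot 9 dB → 9/3 = 3 dB after compression, so the compressed level is -10.8 + 3 = -7.8 dB.
Make-up = target − compressed = -1.8 − (-7.8) = 6 dB.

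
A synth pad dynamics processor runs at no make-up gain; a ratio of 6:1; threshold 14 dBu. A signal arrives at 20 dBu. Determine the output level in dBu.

15 dBu

The input is 6 dB above the 14 dBu threshold.
At 6:1 the overshoot is divided by 6, leaving 1 dB above threshold.
That puts the output at 15 dBu.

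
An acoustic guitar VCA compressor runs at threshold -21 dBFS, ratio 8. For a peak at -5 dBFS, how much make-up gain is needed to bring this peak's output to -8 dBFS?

11 dB

Without make-up, output = threshold + overshoot/8 = -21 + 2 = -19 dBFS.
Gap to target: 11 dB.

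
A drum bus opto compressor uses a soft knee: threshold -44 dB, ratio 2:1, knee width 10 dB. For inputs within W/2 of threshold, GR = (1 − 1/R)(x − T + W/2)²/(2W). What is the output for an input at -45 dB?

-45.4 dB

x − T + W/2 = -45 − (-44) + 5 = 4.
GR = (1 − 1/2) × 4² / 20 = 0.5 × 16 / 20 = 0.4 dB.
Output = -45 − 0.4 = -45.4 dB.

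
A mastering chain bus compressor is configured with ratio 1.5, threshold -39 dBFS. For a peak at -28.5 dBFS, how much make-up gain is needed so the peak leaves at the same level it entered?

Overshoot 10.5 dB → 10.5/1.5 = 7 dB after compression, so the compressed level is -39 + 7 = -32 dBFS.
Make-up = target − compressed = -28.5 − (-32) = 3.5 dB.

3.5 dB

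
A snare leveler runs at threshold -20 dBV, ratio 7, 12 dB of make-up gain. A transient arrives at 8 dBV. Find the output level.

The input is 28 dB above the -20 dBV threshold.
7:1 compression reduces that to 28/7 = 4 dB over.
Output = -20 + 4 = -16 dBV; make-up adds 12 dB, giving -4 dBV.

-4 dBV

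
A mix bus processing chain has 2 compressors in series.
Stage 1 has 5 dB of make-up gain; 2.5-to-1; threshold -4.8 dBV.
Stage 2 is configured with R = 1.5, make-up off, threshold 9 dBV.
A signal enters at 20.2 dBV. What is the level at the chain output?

9.8 dBV

Stage 1: 20.2 dBV is 25 dB over -4.8 dBV; at 2.5:1 that becomes 10 dB over, giving 5.2 dBV; +5 dB make-up → 10.2 dBV.
Stage 2: 10.2 dBV is 1.2 dB over 9 dBV; at 1.5:1 that becomes 0.8 dB over, giving 9.8 dBV.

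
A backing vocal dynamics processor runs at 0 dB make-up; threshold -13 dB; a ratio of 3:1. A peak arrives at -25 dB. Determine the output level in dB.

-25 dB is 12 dB below the -13 dB threshold, so no gain reduction is applied.
Output = input = -25 dB.

-25 dB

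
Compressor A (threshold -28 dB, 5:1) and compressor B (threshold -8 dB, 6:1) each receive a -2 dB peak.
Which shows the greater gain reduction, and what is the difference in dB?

A: overshoot 26 dB → output overshoot 5.2 dB → GR 20.8 dB.
B: overshoot 6 dB → output overshoot 1 dB → GR 5 dB.
Difference: 15.8 dB in favour of A.

A, by 15.8 dB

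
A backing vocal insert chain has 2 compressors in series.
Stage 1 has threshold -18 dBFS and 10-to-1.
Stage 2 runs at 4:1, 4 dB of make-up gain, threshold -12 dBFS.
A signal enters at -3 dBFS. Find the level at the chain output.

Stage 1: -3 dBFS is 15 dB over -18 dBFS; at 10:1 that becomes 1.5 dB over, giving -16.5 dBFS.
Stage 2: -16.5 dBFS is at or below the -12 dBFS threshold — no compression; make-up brings it to -12.5 dBFS.

-12.5 dBFS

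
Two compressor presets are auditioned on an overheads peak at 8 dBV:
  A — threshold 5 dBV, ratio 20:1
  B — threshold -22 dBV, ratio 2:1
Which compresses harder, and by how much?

A: overshoot 3 dB → output overshoot 0.15 dB → GR 2.85 dB.
B: overshoot 30 dB → output overshoot 15 dB → GR 15 dB.
Difference: 12.15 dB in favour of B.

B, by 12.15 dB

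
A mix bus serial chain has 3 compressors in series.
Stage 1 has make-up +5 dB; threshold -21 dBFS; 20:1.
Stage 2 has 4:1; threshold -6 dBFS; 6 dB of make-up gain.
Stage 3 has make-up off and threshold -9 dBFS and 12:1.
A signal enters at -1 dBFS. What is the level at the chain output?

-9 dBFS

Stage 1: -1 dBFS is 20 dB over -21 dBFS; at 20:1 that becomes 1 dB over, giving -20 dBFS; +5 dB make-up → -15 dBFS.
Stage 2: -15 dBFS is at or below the -6 dBFS threshold — no compression; make-up brings it to -9 dBFS.
Stage 3: -9 dBFS is at or below the -9 dBFS threshold — no compression; output -9 dBFS.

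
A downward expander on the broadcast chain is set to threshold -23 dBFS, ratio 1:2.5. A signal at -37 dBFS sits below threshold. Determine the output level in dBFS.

-58 dBFS

Undershoot = (-23) − (-37) = 14 dB.
At 1:2.5, that expands to 35 dB under threshold.
Output = -23 − 35 = -58 dBFS.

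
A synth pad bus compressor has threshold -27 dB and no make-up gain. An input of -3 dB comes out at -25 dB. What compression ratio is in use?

12:1

Input overshoot = -3 − (-27) = 24 dB; output overshoot = -25 − (-27) = 2 dB.
Ratio = 24 / 2 = 12.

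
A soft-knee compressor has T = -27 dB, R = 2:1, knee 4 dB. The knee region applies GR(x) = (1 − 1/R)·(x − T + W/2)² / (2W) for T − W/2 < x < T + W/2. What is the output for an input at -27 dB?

-27.25 dB

x − T + W/2 = -27 − (-27) + 2 = 2.
GR = (1 − 1/2) × 2² / 8 = 0.5 × 4 / 8 = 0.25 dB.
Output = -27 − 0.25 = -27.25 dB.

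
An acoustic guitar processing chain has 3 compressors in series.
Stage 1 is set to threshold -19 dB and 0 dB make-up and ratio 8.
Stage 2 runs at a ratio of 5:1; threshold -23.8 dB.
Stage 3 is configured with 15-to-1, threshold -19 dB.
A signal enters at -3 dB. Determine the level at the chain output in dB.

-22.44 dB

Stage 1: 16 dB above -19 dB, reduced 8:1 to 2 dB above → -17 dB.
Stage 2: 6.8 dB above -23.8 dB, reduced 5:1 to 1.36 dB above → -22.44 dB.
Stage 3: below threshold (-22.44 ≤ -19); passes unchanged; output -22.44 dB.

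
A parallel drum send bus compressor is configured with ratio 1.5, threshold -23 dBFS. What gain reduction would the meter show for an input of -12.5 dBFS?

The signal is 10.5 dB above threshold.
A 1.5:1 ratio leaves 7 dB of that excess.
Gain reduction = 10.5 − 7 = 3.5 dB.

3.5 dB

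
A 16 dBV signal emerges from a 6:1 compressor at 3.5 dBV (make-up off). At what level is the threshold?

1 dBV

Input is 15 dB above T (since output overshoot × R = input overshoot: (3.5 − T)·6 = 16 − T gives T = 1 dBV).
Check: 1 + (16 − 1)/6 = 1 + 2.5 = 3.5 dBV. ✓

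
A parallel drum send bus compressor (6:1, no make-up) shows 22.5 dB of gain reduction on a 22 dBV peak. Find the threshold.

Let T be the threshold. Output overshoot = (input overshoot)/R, so -0.5 − T = (22 − T)/6.
6·(-0.5 − T) = 22 − T → 5·T = -3 − 22 = -25.
T = -25/5 = -5 dBV.

-5 dBV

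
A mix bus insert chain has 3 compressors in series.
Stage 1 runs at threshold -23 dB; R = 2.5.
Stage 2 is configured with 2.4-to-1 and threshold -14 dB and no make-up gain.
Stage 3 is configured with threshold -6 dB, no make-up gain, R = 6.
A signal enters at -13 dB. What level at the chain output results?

Stage 1: 10 dB above -23 dB, reduced 2.5:1 to 4 dB above → -19 dB.
Stage 2: below threshold (-19 ≤ -14); passes unchanged; output -19 dB.
Stage 3: -19 dB is at or below the -6 dB threshold — no compression; output -19 dB.

-19 dB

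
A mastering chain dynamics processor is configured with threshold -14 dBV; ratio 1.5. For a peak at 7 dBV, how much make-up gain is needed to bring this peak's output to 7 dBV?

The peak compresses to -14 + 21/1.5 = 0 dBV.
To reach 7 dBV requires 7 − 0 = 7 dB of make-up.

7 dB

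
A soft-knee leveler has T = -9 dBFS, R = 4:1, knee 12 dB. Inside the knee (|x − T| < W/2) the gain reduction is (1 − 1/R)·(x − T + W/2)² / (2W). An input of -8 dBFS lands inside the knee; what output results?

-9.53125 dBFS

x − T + W/2 = -8 − (-9) + 6 = 7.
GR = (1 − 1/4) × 7² / 24 = 0.75 × 49 / 24 = 1.53125 dB.
Output = -8 − 1.53125 = -9.53125 dBFS.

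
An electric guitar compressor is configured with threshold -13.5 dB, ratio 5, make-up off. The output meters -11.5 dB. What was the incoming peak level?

Post-compression overshoot = -11.5 − (-13.5) = 2 dB.
Undo the ratio: input overshoot = 2 × 5 = 10 dB, giving input = -3.5 dB.

-3.5 dB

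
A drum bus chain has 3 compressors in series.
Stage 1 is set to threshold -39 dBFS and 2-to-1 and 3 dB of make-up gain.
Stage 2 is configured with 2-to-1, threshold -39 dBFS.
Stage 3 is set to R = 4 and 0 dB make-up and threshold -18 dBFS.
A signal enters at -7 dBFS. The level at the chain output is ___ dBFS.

-29.5 dBFS

Stage 1: -7 dBFS is 32 dB over -39 dBFS; at 2:1 that becomes 16 dB over, giving -23 dBFS; +3 dB make-up → -20 dBFS.
Stage 2: -20 dBFS is 19 dB over -39 dBFS; at 2:1 that becomes 9.5 dB over, giving -29.5 dBFS.
Stage 3: -29.5 dBFS ≤ -18 dBFS, so stage 3 doesn't engage; output -29.5 dBFS.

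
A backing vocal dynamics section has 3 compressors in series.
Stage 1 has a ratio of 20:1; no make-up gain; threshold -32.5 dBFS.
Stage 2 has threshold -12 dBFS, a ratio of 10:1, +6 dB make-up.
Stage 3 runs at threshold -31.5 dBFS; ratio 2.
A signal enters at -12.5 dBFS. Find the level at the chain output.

-28.5 dBFS

Stage 1: overshoot 20 dB → 20/20 = 1 dB → -31.5 dBFS.
Stage 2: -31.5 dBFS is at or below the -12 dBFS threshold — no compression; make-up brings it to -25.5 dBFS.
Stage 3: overshoot 6 dB → 6/2 = 3 dB → -28.5 dBFS.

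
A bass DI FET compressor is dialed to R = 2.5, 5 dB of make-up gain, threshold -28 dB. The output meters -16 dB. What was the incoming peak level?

-10.5 dB

Before make-up, the level was -16 − 5 = -21 dB.
The compressed level sits -21 − (-28) = 7 dB over threshold.
Input overshoot = R × output overshoot = 17.5 dB → input = -28 + 17.5 = -10.5 dB.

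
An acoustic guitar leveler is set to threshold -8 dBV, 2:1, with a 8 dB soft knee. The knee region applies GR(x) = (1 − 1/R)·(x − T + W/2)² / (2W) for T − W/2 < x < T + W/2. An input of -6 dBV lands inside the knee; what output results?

x − T + W/2 = -6 − (-8) + 4 = 6.
GR = (1 − 1/2) × 6² / 16 = 0.5 × 36 / 16 = 1.125 dB.
Output = -6 − 1.125 = -7.125 dBV.

-7.125 dBV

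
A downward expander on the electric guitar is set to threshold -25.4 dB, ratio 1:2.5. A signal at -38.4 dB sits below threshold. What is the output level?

-57.9 dB

Undershoot = (-25.4) − (-38.4) = 13 dB.
At 1:2.5, that expands to 32.5 dB under threshold.
Output = -25.4 − 32.5 = -57.9 dB.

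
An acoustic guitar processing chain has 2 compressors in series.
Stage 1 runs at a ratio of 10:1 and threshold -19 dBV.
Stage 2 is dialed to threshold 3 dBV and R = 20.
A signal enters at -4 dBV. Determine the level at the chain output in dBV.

Stage 1: 15 dB above -19 dBV, reduced 10:1 to 1.5 dB above → -17.5 dBV.
Stage 2: -17.5 dBV ≤ 3 dBV, so stage 2 doesn't engage; output -17.5 dBV.

-17.5 dBV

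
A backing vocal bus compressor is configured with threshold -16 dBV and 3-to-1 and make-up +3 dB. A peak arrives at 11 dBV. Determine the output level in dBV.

11 dBV sits 27 dB over threshold.
At 3:1 the overshoot is divided by 3, leaving 9 dB above threshold.
Output = -16 + 9 = -7 dBV; make-up adds 3 dB, giving -4 dBV.

-4 dBV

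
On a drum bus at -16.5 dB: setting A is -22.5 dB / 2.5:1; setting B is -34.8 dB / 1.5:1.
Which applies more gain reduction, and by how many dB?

A: 6 dB over, compressed to 2.4 dB over, so 3.6 dB of GR.
B: 18.3 dB over, compressed to 12.2 dB over, so 6.1 dB of GR.
Difference: 2.5 dB in favour of B.

B, by 2.5 dB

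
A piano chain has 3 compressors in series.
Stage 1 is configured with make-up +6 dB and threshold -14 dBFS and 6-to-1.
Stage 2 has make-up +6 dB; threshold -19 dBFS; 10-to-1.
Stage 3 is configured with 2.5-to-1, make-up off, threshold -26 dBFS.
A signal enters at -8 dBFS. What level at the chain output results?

Stage 1: 6 dB above -14 dBFS, reduced 6:1 to 1 dB above → -13 dBFS; +6 dB make-up → -7 dBFS.
Stage 2: overshoot 12 dB → 12/10 = 1.2 dB → -17.8 dBFS; +6 dB make-up → -11.8 dBFS.
Stage 3: overshoot 14.2 dB → 14.2/2.5 = 5.68 dB → -20.32 dBFS.

-20.32 dBFS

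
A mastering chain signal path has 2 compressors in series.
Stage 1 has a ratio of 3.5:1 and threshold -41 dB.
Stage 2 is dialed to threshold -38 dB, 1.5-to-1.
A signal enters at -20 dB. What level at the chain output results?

-36 dB

Stage 1: 21 dB above -41 dB, reduced 3.5:1 to 6 dB above → -35 dB.
Stage 2: -35 dB is 3 dB over -38 dB; at 1.5:1 that becomes 2 dB over, giving -36 dB.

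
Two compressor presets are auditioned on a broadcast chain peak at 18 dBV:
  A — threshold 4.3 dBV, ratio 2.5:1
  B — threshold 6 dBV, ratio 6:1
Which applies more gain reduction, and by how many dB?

B, by 1.78 dB

A: overshoot 13.7 dB → output overshoot 5.48 dB → GR 8.22 dB.
B: overshoot 12 dB → output overshoot 2 dB → GR 10 dB.
B reduces 1.78 dB more.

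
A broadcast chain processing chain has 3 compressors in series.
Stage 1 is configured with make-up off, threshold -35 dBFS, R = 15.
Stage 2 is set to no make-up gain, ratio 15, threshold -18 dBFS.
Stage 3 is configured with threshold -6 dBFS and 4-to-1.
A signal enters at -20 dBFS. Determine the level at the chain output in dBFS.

-34 dBFS

Stage 1: overshoot 15 dB → 15/15 = 1 dB → -34 dBFS.
Stage 2: -34 dBFS ≤ -18 dBFS, so stage 2 doesn't engage; output -34 dBFS.
Stage 3: -34 dBFS is at or below the -6 dBFS threshold — no compression; output -34 dBFS.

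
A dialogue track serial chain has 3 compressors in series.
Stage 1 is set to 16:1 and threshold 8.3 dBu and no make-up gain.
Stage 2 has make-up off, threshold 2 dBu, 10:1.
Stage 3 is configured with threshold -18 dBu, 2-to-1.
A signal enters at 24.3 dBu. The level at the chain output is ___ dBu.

Stage 1: overshoot 16 dB → 16/16 = 1 dB → 9.3 dBu.
Stage 2: 9.3 dBu is 7.3 dB over 2 dBu; at 10:1 that becomes 0.73 dB over, giving 2.73 dBu.
Stage 3: 20.73 dB above -18 dBu, reduced 2:1 to 10.365 dB above → -7.635 dBu.

-7.635 dBu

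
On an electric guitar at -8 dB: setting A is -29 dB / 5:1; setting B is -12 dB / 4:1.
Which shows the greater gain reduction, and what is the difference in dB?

A: overshoot 21 dB → output overshoot 4.2 dB → GR 16.8 dB.
B: overshoot 4 dB → output overshoot 1 dB → GR 3 dB.
A reduces 13.8 dB more.

A, by 13.8 dB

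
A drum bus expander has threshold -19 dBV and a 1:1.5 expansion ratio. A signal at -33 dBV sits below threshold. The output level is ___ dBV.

Below threshold, a 1:1.5 expander applies gain = (1.5−1)×(T − x) of attenuation.
(1.5−1) × 14 = 7 dB, so output = -33 − 7 = -40 dBV.

-40 dBV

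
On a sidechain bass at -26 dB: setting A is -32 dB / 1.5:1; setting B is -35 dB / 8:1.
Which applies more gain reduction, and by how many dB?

A: GR = 6 − 6/1.5 = 2 dB.
B: GR = 9 − 9/8 = 7.875 dB.
B reduces 5.875 dB more.

B, by 5.875 dB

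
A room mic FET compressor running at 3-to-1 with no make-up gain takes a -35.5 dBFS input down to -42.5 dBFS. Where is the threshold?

-46 dBFS

Input is 10.5 dB above T (since output overshoot × R = input overshoot: (-42.5 − T)·3 = -35.5 − T gives T = -46 dBFS).
Check: -46 + (-35.5 − (-46))/3 = -46 + 3.5 = -42.5 dBFS. ✓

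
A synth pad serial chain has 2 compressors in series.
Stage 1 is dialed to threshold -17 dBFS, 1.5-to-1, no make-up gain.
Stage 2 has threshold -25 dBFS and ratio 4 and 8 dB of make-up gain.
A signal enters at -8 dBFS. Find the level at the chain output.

-13.5 dBFS

Stage 1: overshoot 9 dB → 9/1.5 = 6 dB → -11 dBFS.
Stage 2: overshoot 14 dB → 14/4 = 3.5 dB → -21.5 dBFS; +8 dB make-up → -13.5 dBFS.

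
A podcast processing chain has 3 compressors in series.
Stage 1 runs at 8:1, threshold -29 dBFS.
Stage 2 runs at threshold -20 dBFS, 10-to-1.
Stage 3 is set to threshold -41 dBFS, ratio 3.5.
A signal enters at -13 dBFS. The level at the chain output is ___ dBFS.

-37 dBFS

Stage 1: -13 dBFS is 16 dB over -29 dBFS; at 8:1 that becomes 2 dB over, giving -27 dBFS.
Stage 2: -27 dBFS is at or below the -20 dBFS threshold — no compression; output -27 dBFS.
Stage 3: 14 dB above -41 dBFS, reduced 3.5:1 to 4 dB above → -37 dBFS.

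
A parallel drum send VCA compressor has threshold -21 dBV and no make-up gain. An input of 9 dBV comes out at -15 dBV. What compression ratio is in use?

5:1

Input overshoot = 9 − (-21) = 30 dB; output overshoot = -15 − (-21) = 6 dB.
Ratio = 30 / 6 = 5.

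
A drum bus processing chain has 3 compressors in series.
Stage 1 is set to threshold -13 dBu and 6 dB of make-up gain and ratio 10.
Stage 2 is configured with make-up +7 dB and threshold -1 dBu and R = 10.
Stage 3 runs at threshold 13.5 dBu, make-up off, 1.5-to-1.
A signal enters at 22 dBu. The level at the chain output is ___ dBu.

3.5 dBu

Stage 1: overshoot 35 dB → 35/10 = 3.5 dB → -9.5 dBu; +6 dB make-up → -3.5 dBu.
Stage 2: -3.5 dBu ≤ -1 dBu, so stage 2 doesn't engage; make-up brings it to 3.5 dBu.
Stage 3: 3.5 dBu is at or below the 13.5 dBu threshold — no compression; output 3.5 dBu.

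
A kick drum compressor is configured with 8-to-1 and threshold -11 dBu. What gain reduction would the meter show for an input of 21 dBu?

28 dB

The signal is 32 dB above threshold.
After 8:1 compression the overshoot becomes 32/8 = 4 dB.
So the signal is attenuated by 32 − 4 = 28 dB.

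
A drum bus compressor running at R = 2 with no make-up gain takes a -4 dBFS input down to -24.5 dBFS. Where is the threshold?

-45 dBFS

Input is 41 dB above T (since output overshoot × R = input overshoot: (-24.5 − T)·2 = -4 − T gives T = -45 dBFS).
Check: -45 + (-4 − (-45))/2 = -45 + 20.5 = -24.5 dBFS. ✓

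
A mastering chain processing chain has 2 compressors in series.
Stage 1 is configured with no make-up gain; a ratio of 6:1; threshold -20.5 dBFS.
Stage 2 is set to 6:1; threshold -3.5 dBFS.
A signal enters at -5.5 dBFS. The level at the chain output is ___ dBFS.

Stage 1: 15 dB above -20.5 dBFS, reduced 6:1 to 2.5 dB above → -18 dBFS.
Stage 2: -18 dBFS is at or below the -3.5 dBFS threshold — no compression; output -18 dBFS.

-18 dBFS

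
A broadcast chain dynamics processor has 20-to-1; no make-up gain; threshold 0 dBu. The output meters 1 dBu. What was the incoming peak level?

Post-compression overshoot = 1 − 0 = 1 dB.
Undo the ratio: input overshoot = 1 × 20 = 20 dB, giving input = 20 dBu.

20 dBu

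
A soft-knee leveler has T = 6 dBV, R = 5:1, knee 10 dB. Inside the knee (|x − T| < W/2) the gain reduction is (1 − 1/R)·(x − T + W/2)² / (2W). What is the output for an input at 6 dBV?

5 dBV

x − T + W/2 = 6 − 6 + 5 = 5.
GR = (1 − 1/5) × 5² / 20 = 0.8 × 25 / 20 = 1 dB.
Output = 6 − 1 = 5 dBV.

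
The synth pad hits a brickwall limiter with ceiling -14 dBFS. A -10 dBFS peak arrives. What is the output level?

A brickwall limiter is an ∞:1 compressor: any input above the ceiling is clamped to -14 dBFS.

-14 dBFS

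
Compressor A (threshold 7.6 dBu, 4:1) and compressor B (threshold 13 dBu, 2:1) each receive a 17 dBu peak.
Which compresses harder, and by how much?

A, by 5.05 dB

A: overshoot 9.4 dB → output overshoot 2.35 dB → GR 7.05 dB.
B: overshoot 4 dB → output overshoot 2 dB → GR 2 dB.
Difference: 5.05 dB in favour of A.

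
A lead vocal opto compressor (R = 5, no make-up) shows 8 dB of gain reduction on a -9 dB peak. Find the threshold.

-19 dB

Let T be the threshold. Output overshoot = (input overshoot)/R, so -17 − T = (-9 − T)/5.
5·(-17 − T) = -9 − T → 4·T = -85 − (-9) = -76.
T = -76/4 = -19 dB.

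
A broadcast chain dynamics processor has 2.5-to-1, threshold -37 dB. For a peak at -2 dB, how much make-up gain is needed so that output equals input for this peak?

Without make-up, output = threshold + overshoot/2.5 = -37 + 14 = -23 dB.
Gap to target: 21 dB.

21 dB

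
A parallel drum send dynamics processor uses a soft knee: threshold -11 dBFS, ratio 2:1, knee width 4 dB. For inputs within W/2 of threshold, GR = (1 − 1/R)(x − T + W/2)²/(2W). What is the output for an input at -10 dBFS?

-10.5625 dBFS

x − T + W/2 = -10 − (-11) + 2 = 3.
GR = (1 − 1/2) × 3² / 8 = 0.5 × 9 / 8 = 0.5625 dB.
Output = -10 − 0.5625 = -10.5625 dBFS.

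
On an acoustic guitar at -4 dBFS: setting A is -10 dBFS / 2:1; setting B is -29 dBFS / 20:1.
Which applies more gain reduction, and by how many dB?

A: GR = 6 − 6/2 = 3 dB.
B: GR = 25 − 25/20 = 23.75 dB.
Difference: 20.75 dB in favour of B.

B, by 20.75 dB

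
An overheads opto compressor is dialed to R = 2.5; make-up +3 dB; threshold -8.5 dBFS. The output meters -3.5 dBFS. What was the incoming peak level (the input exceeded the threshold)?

-3.5 dBFS

Remove make-up: -3.5 − 3 = -6.5 dBFS.
Post-compression overshoot = -6.5 − (-8.5) = 2 dB.
Input overshoot = R × output overshoot = 5 dB → input = -8.5 + 5 = -3.5 dBFS.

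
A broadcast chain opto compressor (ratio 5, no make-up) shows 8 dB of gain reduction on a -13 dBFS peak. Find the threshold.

-23 dBFS

Input is 10 dB above T (since output overshoot × R = input overshoot: (-21 − T)·5 = -13 − T gives T = -23 dBFS).
Check: -23 + (-13 − (-23))/5 = -23 + 2 = -21 dBFS. ✓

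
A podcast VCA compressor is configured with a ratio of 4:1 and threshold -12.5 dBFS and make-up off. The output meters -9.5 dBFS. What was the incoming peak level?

That's 3 dB above the -12.5 dBFS threshold.
Before 4:1 compression the overshoot was 3 × 4 = 12 dB, so input = -12.5 + 12 = -0.5 dBFS.

-0.5 dBFS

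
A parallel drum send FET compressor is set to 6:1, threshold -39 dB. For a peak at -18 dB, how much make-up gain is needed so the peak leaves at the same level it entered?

The peak compresses to -39 + 21/6 = -35.5 dB.
To reach -18 dB requires -18 − (-35.5) = 17.5 dB of make-up.

17.5 dB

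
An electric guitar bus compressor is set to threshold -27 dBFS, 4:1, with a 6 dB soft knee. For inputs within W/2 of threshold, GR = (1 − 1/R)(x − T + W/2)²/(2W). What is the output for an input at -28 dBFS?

x − T + W/2 = -28 − (-27) + 3 = 2.
GR = (1 − 1/4) × 2² / 12 = 0.75 × 4 / 12 = 0.25 dB.
Output = -28 − 0.25 = -28.25 dBFS.

-28.25 dBFS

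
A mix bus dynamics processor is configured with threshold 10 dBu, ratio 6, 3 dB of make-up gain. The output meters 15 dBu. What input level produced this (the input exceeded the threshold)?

22 dBu

Before make-up, the level was 15 − 3 = 12 dBu.
Post-compression overshoot = 12 − 10 = 2 dB.
Input overshoot = R × output overshoot = 12 dB → input = 10 + 12 = 22 dBu.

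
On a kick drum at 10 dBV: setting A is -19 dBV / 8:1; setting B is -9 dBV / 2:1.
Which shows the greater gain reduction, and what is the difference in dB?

A, by 15.875 dB

A: overshoot 29 dB → output overshoot 3.625 dB → GR 25.375 dB.
B: overshoot 19 dB → output overshoot 9.5 dB → GR 9.5 dB.
Difference: 15.875 dB in favour of A.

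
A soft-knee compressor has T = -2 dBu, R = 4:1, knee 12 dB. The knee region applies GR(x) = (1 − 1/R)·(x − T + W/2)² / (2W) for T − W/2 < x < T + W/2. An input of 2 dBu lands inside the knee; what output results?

x − T + W/2 = 2 − (-2) + 6 = 10.
GR = (1 − 1/4) × 10² / 24 = 0.75 × 100 / 24 = 3.125 dB.
Output = 2 − 3.125 = -1.125 dBu.

-1.125 dBu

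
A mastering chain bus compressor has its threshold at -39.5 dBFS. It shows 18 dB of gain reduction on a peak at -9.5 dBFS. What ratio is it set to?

2.5:1

Input overshoot = -9.5 − (-39.5) = 30 dB.
Output overshoot = 30 − 18 = 12 dB.
Ratio = input overshoot / output overshoot = 30 / 12 = 2.5.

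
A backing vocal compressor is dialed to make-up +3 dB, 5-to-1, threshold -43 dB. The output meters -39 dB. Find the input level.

Stripping the +3 dB make-up gives -42 dB at the gain stage.
Post-compression overshoot = -42 − (-43) = 1 dB.
Input overshoot = R × output overshoot = 5 dB → input = -43 + 5 = -38 dB.

-38 dB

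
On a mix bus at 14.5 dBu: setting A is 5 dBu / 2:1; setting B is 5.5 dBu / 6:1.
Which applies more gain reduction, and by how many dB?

A: GR = 9.5 − 9.5/2 = 4.75 dB.
B: GR = 9 − 9/6 = 7.5 dB.
B applies 2.75 dB more gain reduction.

B, by 2.75 dB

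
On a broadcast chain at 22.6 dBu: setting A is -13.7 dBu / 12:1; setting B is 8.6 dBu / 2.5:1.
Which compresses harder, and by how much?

A, by 24.875 dB

A: 36.3 dB over, compressed to 3.025 dB over, so 33.275 dB of GR.
B: 14 dB over, compressed to 5.6 dB over, so 8.4 dB of GR.
A applies 24.875 dB more gain reduction.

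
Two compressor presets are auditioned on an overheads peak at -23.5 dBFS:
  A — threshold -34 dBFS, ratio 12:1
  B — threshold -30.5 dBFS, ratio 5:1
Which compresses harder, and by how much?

A: 10.5 dB over, compressed to 0.875 dB over, so 9.625 dB of GR.
B: 7 dB over, compressed to 1.4 dB over, so 5.6 dB of GR.
Difference: 4.025 dB in favour of A.

A, by 4.025 dB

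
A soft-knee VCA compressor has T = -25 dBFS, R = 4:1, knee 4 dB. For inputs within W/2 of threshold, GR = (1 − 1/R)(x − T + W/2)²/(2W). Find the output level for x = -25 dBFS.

-25.375 dBFS

x − T + W/2 = -25 − (-25) + 2 = 2.
GR = (1 − 1/4) × 2² / 8 = 0.75 × 4 / 8 = 0.375 dB.
Output = -25 − 0.375 = -25.375 dBFS.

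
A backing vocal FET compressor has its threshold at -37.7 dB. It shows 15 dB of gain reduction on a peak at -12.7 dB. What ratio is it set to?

Input overshoot = -12.7 − (-37.7) = 25 dB.
Output overshoot = 25 − 15 = 10 dB.
Ratio = input overshoot / output overshoot = 25 / 10 = 2.5.

2.5:1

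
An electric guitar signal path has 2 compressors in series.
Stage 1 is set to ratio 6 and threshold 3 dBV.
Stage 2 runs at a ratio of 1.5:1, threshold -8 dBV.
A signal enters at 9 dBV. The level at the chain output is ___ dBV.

Stage 1: 6 dB above 3 dBV, reduced 6:1 to 1 dB above → 4 dBV.
Stage 2: 12 dB above -8 dBV, reduced 1.5:1 to 8 dB above → 0 dBV.

0 dBV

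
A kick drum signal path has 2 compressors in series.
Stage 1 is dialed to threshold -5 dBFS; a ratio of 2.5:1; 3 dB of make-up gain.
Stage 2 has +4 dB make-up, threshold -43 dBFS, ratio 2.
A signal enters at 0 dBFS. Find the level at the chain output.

-17.5 dBFS

Stage 1: 0 dBFS is 5 dB over -5 dBFS; at 2.5:1 that becomes 2 dB over, giving -3 dBFS; +3 dB make-up → 0 dBFS.
Stage 2: 0 dBFS is 43 dB over -43 dBFS; at 2:1 that becomes 21.5 dB over, giving -21.5 dBFS; +4 dB make-up → -17.5 dBFS.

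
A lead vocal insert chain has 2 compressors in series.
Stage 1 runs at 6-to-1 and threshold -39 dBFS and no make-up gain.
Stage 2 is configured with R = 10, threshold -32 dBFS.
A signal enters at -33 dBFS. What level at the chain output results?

-38 dBFS

Stage 1: 6 dB above -39 dBFS, reduced 6:1 to 1 dB above → -38 dBFS.
Stage 2: -38 dBFS is at or below the -32 dBFS threshold — no compression; output -38 dBFS.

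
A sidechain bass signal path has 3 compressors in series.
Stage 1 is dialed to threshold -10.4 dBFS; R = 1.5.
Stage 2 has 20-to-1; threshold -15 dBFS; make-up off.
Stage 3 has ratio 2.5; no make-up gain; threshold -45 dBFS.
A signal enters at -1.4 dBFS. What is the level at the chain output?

Stage 1: 9 dB above -10.4 dBFS, reduced 1.5:1 to 6 dB above → -4.4 dBFS.
Stage 2: 10.6 dB above -15 dBFS, reduced 20:1 to 0.53 dB above → -14.47 dBFS.
Stage 3: overshoot 30.53 dB → 30.53/2.5 = 12.212 dB → -32.788 dBFS.

-32.788 dBFS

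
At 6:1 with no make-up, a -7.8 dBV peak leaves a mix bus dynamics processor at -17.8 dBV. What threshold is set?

-19.8 dBV

Input is 12 dB above T (since output overshoot × R = input overshoot: (-17.8 − T)·6 = -7.8 − T gives T = -19.8 dBV).
Check: -19.8 + (-7.8 − (-19.8))/6 = -19.8 + 2 = -17.8 dBV. ✓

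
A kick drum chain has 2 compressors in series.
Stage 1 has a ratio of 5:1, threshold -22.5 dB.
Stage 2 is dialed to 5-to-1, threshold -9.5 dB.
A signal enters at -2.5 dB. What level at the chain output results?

-18.5 dB

Stage 1: overshoot 20 dB → 20/5 = 4 dB → -18.5 dB.
Stage 2: below threshold (-18.5 ≤ -9.5); passes unchanged; output -18.5 dB.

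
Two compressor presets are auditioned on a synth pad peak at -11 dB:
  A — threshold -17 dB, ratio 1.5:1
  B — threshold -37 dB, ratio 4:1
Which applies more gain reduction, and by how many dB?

A: GR = 6 − 6/1.5 = 2 dB.
B: GR = 26 − 26/4 = 19.5 dB.
Difference: 17.5 dB in favour of B.

B, by 17.5 dB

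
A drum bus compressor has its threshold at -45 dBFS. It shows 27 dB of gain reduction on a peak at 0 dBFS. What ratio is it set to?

Input overshoot = 0 − (-45) = 45 dB.
Output overshoot = 45 − 27 = 18 dB.
Ratio = input overshoot / output overshoot = 45 / 18 = 2.5.

2.5:1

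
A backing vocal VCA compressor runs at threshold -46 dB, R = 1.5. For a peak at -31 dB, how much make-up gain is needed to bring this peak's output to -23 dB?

13 dB

Overshoot 15 dB → 15/1.5 = 10 dB after compression, so the compressed level is -46 + 10 = -36 dB.
Make-up = target − compressed = -23 − (-36) = 13 dB.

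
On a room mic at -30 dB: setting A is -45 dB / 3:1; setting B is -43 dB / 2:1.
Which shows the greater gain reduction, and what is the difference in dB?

A, by 3.5 dB

A: overshoot 15 dB → output overshoot 5 dB → GR 10 dB.
B: overshoot 13 dB → output overshoot 6.5 dB → GR 6.5 dB.
Difference: 3.5 dB in favour of A.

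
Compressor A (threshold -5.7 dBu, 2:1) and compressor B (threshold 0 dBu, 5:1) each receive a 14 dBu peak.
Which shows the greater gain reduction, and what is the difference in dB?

B, by 1.35 dB

A: overshoot 19.7 dB → output overshoot 9.85 dB → GR 9.85 dB.
B: overshoot 14 dB → output overshoot 2.8 dB → GR 11.2 dB.
Difference: 1.35 dB in favour of B.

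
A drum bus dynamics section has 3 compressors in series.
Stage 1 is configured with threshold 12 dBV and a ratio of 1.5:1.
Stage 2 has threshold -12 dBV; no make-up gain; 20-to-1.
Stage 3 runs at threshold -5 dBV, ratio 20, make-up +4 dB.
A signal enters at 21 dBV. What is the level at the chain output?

Stage 1: 9 dB above 12 dBV, reduced 1.5:1 to 6 dB above → 18 dBV.
Stage 2: overshoot 30 dB → 30/20 = 1.5 dB → -10.5 dBV.
Stage 3: -10.5 dBV ≤ -5 dBV, so stage 3 doesn't engage; make-up brings it to -6.5 dBV.

-6.5 dBV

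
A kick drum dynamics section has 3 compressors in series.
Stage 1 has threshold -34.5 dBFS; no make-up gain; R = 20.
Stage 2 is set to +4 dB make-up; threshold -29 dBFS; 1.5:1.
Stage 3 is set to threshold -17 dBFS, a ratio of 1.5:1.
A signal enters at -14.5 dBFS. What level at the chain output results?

Stage 1: 20 dB above -34.5 dBFS, reduced 20:1 to 1 dB above → -33.5 dBFS.
Stage 2: below threshold (-33.5 ≤ -29); passes unchanged; make-up brings it to -29.5 dBFS.
Stage 3: -29.5 dBFS is at or below the -17 dBFS threshold — no compression; output -29.5 dBFS.

-29.5 dBFS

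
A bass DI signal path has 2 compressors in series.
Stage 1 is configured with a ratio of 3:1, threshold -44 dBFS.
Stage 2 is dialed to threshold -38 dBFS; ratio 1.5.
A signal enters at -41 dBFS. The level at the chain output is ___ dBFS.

-43 dBFS

Stage 1: overshoot 3 dB → 3/3 = 1 dB → -43 dBFS.
Stage 2: below threshold (-43 ≤ -38); passes unchanged; output -43 dBFS.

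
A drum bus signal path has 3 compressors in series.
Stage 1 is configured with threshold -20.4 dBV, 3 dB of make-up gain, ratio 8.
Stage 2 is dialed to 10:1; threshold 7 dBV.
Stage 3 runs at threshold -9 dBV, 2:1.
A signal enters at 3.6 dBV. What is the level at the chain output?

Stage 1: 3.6 dBV is 24 dB over -20.4 dBV; at 8:1 that becomes 3 dB over, giving -17.4 dBV; +3 dB make-up → -14.4 dBV.
Stage 2: -14.4 dBV ≤ 7 dBV, so stage 2 doesn't engage; output -14.4 dBV.
Stage 3: below threshold (-14.4 ≤ -9); passes unchanged; output -14.4 dBV.

-14.4 dBV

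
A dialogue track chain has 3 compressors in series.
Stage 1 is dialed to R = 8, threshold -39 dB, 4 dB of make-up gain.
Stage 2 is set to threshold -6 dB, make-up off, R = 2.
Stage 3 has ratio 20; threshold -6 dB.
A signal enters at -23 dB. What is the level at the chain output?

-33 dB

Stage 1: 16 dB above -39 dB, reduced 8:1 to 2 dB above → -37 dB; +4 dB make-up → -33 dB.
Stage 2: below threshold (-33 ≤ -6); passes unchanged; output -33 dB.
Stage 3: -33 dB is at or below the -6 dB threshold — no compression; output -33 dB.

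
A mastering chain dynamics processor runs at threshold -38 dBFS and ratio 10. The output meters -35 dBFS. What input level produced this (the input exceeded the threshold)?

-8 dBFS

Post-compression overshoot = -35 − (-38) = 3 dB.
Undo the ratio: input overshoot = 3 × 10 = 30 dB, giving input = -8 dBFS.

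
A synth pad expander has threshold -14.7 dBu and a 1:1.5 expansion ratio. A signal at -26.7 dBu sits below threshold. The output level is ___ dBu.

-32.7 dBu

Undershoot = (-14.7) − (-26.7) = 12 dB.
At 1:1.5, that expands to 18 dB under threshold.
Output = -14.7 − 18 = -32.7 dBu.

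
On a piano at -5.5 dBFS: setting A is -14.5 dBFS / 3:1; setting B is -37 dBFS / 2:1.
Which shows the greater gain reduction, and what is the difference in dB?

B, by 9.75 dB

A: overshoot 9 dB → output overshoot 3 dB → GR 6 dB.
B: overshoot 31.5 dB → output overshoot 15.75 dB → GR 15.75 dB.
B applies 9.75 dB more gain reduction.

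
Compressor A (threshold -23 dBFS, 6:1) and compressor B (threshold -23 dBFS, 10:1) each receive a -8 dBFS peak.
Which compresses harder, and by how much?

B, by 1 dB

A: overshoot 15 dB → output overshoot 2.5 dB → GR 12.5 dB.
B: overshoot 15 dB → output overshoot 1.5 dB → GR 13.5 dB.
B reduces 1 dB more.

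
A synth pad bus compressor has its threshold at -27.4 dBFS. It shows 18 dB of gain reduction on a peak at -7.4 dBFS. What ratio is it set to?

10:1

Input overshoot = -7.4 − (-27.4) = 20 dB.
Output overshoot = 20 − 18 = 2 dB.
Ratio = input overshoot / output overshoot = 20 / 2 = 10.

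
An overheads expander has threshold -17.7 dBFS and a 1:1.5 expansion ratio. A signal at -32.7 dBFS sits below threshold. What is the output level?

-40.2 dBFS

Below threshold, a 1:1.5 expander applies gain = (1.5−1)×(T − x) of attenuation.
(1.5−1) × 15 = 7.5 dB, so output = -32.7 − 7.5 = -40.2 dBFS.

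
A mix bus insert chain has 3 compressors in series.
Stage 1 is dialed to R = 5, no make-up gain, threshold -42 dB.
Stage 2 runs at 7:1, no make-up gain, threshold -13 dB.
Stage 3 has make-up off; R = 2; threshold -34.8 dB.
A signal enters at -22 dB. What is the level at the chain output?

-38 dB

Stage 1: 20 dB above -42 dB, reduced 5:1 to 4 dB above → -38 dB.
Stage 2: -38 dB is at or below the -13 dB threshold — no compression; output -38 dB.
Stage 3: -38 dB ≤ -34.8 dB, so stage 3 doesn't engage; output -38 dB.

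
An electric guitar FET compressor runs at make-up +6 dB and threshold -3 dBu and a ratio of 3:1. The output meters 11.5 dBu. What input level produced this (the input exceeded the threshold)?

Remove make-up: 11.5 − 6 = 5.5 dBu.
The compressed level sits 5.5 − (-3) = 8.5 dB over threshold.
Undo the ratio: input overshoot = 8.5 × 3 = 25.5 dB, giving input = 22.5 dBu.

22.5 dBu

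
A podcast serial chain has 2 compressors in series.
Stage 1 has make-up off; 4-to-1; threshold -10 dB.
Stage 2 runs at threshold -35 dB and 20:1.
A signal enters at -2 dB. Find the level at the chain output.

Stage 1: -2 dB is 8 dB over -10 dB; at 4:1 that becomes 2 dB over, giving -8 dB.
Stage 2: 27 dB above -35 dB, reduced 20:1 to 1.35 dB above → -33.65 dB.

-33.65 dB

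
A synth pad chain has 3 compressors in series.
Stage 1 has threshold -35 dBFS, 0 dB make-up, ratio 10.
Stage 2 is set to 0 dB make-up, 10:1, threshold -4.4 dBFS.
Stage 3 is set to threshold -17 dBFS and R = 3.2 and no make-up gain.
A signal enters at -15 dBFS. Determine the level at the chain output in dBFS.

-33 dBFS

Stage 1: 20 dB above -35 dBFS, reduced 10:1 to 2 dB above → -33 dBFS.
Stage 2: -33 dBFS is at or below the -4.4 dBFS threshold — no compression; output -33 dBFS.
Stage 3: below threshold (-33 ≤ -17); passes unchanged; output -33 dBFS.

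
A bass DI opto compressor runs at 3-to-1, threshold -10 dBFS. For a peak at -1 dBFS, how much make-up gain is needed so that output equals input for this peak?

Without make-up, output = threshold + overshoot/3 = -10 + 3 = -7 dBFS.
Gap to target: 6 dB.

6 dB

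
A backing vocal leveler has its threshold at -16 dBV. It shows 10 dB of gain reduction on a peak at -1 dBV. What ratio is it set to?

3:1

Input overshoot = -1 − (-16) = 15 dB.
Output overshoot = 15 − 10 = 5 dB.
Ratio = input overshoot / output overshoot = 15 / 5 = 3.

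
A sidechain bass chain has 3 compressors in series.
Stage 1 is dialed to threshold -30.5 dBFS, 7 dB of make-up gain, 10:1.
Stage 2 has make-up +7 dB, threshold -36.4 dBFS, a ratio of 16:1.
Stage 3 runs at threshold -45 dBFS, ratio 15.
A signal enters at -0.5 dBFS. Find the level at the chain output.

Stage 1: -0.5 dBFS is 30 dB over -30.5 dBFS; at 10:1 that becomes 3 dB over, giving -27.5 dBFS; +7 dB make-up → -20.5 dBFS.
Stage 2: overshoot 15.9 dB → 15.9/16 = 0.99375 dB → -35.40625 dBFS; +7 dB make-up → -28.40625 dBFS.
Stage 3: overshoot 16.59375 dB → 16.59375/15 = 1.10625 dB → -43.89375 dBFS.

-43.89375 dBFS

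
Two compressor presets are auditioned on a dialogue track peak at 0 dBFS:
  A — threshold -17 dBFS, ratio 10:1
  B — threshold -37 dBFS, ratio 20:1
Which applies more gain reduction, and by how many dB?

A: 17 dB over, compressed to 1.7 dB over, so 15.3 dB of GR.
B: 37 dB over, compressed to 1.85 dB over, so 35.15 dB of GR.
B applies 19.85 dB more gain reduction.

B, by 19.85 dB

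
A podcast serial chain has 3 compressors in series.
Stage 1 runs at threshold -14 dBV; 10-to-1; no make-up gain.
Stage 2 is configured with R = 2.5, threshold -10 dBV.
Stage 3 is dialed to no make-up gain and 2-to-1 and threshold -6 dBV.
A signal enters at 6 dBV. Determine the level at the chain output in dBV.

Stage 1: overshoot 20 dB → 20/10 = 2 dB → -12 dBV.
Stage 2: -12 dBV ≤ -10 dBV, so stage 2 doesn't engage; output -12 dBV.
Stage 3: -12 dBV is at or below the -6 dBV threshold — no compression; output -12 dBV.

-12 dBV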